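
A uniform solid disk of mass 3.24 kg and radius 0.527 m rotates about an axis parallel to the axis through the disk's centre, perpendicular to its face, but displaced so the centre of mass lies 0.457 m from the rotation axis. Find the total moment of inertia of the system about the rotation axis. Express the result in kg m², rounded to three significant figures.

I_cm = (1/2)MR² = (1/2)(3.24)(0.527)² = 0.44992 kg m²; centre at d = 0.457 m, so I = I_cm + Md² gives I = 0.44992 + (3.24)(0.457)² = 1.1266 kg m².

1.13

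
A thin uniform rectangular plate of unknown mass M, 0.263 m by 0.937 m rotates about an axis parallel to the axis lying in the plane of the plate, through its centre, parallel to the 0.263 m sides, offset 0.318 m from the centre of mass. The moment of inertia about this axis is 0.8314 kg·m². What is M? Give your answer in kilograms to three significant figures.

I = I_cm + Md² = (1/12)Mb² + Md² = M·[0.0833333·(0.937)² + (0.318)²] = M·0.17429.
So M = 0.8314 / 0.17429 = 4.7703 kg.

4.77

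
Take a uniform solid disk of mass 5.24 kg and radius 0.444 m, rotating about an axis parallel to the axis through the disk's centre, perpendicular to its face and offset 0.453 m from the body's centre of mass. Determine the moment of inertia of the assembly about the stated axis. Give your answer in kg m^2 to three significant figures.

1.59

I_cm = (1/2)MR² = (1/2)(5.24)(0.444)² = 0.5165 kg m^2; centre at d = 0.453 m, so I = I_cm + Md² gives I = 0.5165 + (5.24)(0.453)² = 1.5918 kg m^2.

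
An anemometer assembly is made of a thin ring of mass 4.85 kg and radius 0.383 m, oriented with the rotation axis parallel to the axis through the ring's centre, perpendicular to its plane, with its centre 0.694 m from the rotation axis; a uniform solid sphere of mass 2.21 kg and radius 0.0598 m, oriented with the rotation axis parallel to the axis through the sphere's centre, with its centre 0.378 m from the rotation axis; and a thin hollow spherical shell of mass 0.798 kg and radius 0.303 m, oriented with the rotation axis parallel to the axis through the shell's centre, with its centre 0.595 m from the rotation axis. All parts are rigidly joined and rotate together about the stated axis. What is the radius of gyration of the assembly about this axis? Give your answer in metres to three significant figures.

0.686

Thin ring: I_cm = MR² = (4.85)(0.383)² = 0.71144 kg m^2; centre at d = 0.694 m, so I = I_cm + Md² gives I = 0.71144 + (4.85)(0.694)² = 3.0474 kg m^2.
Solid sphere: I_cm = (2/5)MR² = (2/5)(2.21)(0.0598)² = 0.0031612 kg m^2; centre at d = 0.378 m, so I = I_cm + Md² gives I = 0.0031612 + (2.21)(0.378)² = 0.31893 kg m^2.
Spherical shell: I_cm = (2/3)MR² = (2/3)(0.798)(0.303)² = 0.048842 kg m^2; centre at d = 0.595 m, so I = I_cm + Md² gives I = 0.048842 + (0.798)(0.595)² = 0.33135 kg m^2.
Total I = 3.6977 kg m^2; total mass M = 7.858 kg.
k = √(I/M) = √(3.6977/7.858) = 0.68597 m.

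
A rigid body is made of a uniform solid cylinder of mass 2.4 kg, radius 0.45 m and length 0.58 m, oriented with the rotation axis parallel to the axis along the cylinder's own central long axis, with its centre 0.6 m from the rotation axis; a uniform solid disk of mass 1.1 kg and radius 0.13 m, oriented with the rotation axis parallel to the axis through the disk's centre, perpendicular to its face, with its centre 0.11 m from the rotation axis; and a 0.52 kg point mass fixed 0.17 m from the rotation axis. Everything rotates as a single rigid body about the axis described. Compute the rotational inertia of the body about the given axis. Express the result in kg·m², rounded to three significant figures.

Solid cylinder: I_cm = (1/2)MR² = (1/2)(2.4)(0.45)² = 0.243 kg·m²; centre at d = 0.6 m, so the parallel axis theorem gives I = 0.243 + (2.4)(0.6)² = 1.107 kg·m².
Solid disk: I_cm = (1/2)MR² = (1/2)(1.1)(0.13)² = 0.009295 kg·m²; centre at d = 0.11 m, so the parallel axis theorem gives I = 0.009295 + (1.1)(0.11)² = 0.022605 kg·m².
Point mass: I_cm = 0; centre at d = 0.17 m, so the parallel axis theorem gives I = 0 + (0.52)(0.17)² = 0.015028 kg·m².
Total I = 1.107 + 0.022605 + 0.015028 = 1.1446 kg·m².

1.14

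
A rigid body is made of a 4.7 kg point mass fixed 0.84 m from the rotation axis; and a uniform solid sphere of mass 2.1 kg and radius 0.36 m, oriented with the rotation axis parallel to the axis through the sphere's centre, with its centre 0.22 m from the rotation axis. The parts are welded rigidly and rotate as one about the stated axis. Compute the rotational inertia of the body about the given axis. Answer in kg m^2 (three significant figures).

3.53

Point mass: I_cm = 0; centre at d = 0.84 m, so the parallel axis theorem gives I = 0 + (4.7)(0.84)² = 3.3163 kg m^2.
Solid sphere: I_cm = (2/5)MR² = (2/5)(2.1)(0.36)² = 0.10886 kg m^2; centre at d = 0.22 m, so the parallel axis theorem gives I = 0.10886 + (2.1)(0.22)² = 0.2105 kg m^2.
Total I = 3.3163 + 0.2105 = 3.5268 kg m^2.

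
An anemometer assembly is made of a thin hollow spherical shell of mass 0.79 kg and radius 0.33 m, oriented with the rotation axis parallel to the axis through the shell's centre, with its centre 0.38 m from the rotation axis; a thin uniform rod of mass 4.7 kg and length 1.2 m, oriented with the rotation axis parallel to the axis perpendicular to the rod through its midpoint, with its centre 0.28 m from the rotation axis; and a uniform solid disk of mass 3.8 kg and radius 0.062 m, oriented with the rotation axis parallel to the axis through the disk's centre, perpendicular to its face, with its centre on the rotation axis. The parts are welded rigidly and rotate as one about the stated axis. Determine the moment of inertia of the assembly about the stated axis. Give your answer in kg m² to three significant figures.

Spherical shell: I_cm = (2/3)MR² = (2/3)(0.79)(0.33)² = 0.057354 kg m²; centre at d = 0.38 m, so I = I_cm + Md² gives I = 0.057354 + (0.79)(0.38)² = 0.17143 kg m².
Thin rod: I_cm = (1/12)ML² = (1/12)(4.7)(1.2)² = 0.564 kg m²; centre at d = 0.28 m, so I = I_cm + Md² gives I = 0.564 + (4.7)(0.28)² = 0.93248 kg m².
Solid disk: I_cm = (1/2)MR² = (1/2)(3.8)(0.062)² = 0.0073036 kg m²; axis through the centre, so I = 0.0073036 kg m².
Total I = 0.17143 + 0.93248 + 0.0073036 = 1.1112 kg m².

1.11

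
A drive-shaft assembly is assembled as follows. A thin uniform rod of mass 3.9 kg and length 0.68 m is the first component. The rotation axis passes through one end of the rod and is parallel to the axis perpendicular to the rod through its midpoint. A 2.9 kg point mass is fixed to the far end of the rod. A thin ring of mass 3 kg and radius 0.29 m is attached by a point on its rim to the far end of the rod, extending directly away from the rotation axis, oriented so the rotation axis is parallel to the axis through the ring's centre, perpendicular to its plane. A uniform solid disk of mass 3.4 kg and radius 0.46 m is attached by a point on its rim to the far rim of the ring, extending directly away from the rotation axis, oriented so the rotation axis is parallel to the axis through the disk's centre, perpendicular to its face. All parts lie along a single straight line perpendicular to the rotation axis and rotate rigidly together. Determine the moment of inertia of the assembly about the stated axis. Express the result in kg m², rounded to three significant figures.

Thin rod: I_cm = (1/12)ML² = (1/12)(3.9)(0.68)² = 0.15028 kg m²; centre at d = 0.34 m, so the parallel axis theorem gives I = 0.15028 + (3.9)(0.34)² = 0.60112 kg m².
Point mass: I_cm = 0; centre at d = 0.34 + 0.34 = 0.68 m, so the parallel axis theorem gives I = 0 + (2.9)(0.68)² = 1.341 kg m².
Thin ring: I_cm = MR² = (3)(0.29)² = 0.2523 kg m²; centre at d = 0.34 + 0.34 + 0.29 = 0.97 m, so the parallel axis theorem gives I = 0.2523 + (3)(0.97)² = 3.075 kg m².
Solid disk: I_cm = (1/2)MR² = (1/2)(3.4)(0.46)² = 0.35972 kg m²; centre at d = 0.34 + 0.34 + 0.29 + 0.29 + 0.46 = 1.72 m, so the parallel axis theorem gives I = 0.35972 + (3.4)(1.72)² = 10.418 kg m².
Total I = 0.60112 + 1.341 + 3.075 + 10.418 = 15.435 kg m².

15.4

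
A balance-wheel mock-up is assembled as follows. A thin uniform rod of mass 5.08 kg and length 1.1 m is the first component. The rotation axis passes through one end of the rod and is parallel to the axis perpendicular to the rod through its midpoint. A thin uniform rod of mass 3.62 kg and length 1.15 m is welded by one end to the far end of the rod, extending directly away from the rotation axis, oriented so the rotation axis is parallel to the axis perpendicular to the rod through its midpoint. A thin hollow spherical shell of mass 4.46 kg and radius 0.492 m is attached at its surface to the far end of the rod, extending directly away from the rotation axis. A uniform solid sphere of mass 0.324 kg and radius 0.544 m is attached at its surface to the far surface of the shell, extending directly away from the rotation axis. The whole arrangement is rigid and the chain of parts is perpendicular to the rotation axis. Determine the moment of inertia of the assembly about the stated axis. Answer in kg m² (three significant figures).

51.5

Thin rod: I_cm = (1/12)ML² = (1/12)(5.08)(1.1)² = 0.51223 kg m²; centre at d = 0.55 m, so the parallel axis theorem gives I = 0.51223 + (5.08)(0.55)² = 2.0489 kg m².
Thin rod: I_cm = (1/12)ML² = (1/12)(3.62)(1.15)² = 0.39895 kg m²; centre at d = 0.55 + 0.55 + 0.575 = 1.675 m, so the parallel axis theorem gives I = 0.39895 + (3.62)(1.675)² = 10.555 kg m².
Spherical shell: I_cm = (2/3)MR² = (2/3)(4.46)(0.492)² = 0.71974 kg m²; centre at d = 0.55 + 0.55 + 0.575 + 0.575 + 0.492 = 2.742 m, so the parallel axis theorem gives I = 0.71974 + (4.46)(2.742)² = 34.253 kg m².
Solid sphere: I_cm = (2/5)MR² = (2/5)(0.324)(0.544)² = 0.038353 kg m²; centre at d = 0.55 + 0.55 + 0.575 + 0.575 + 0.492 + 0.492 + 0.544 = 3.778 m, so the parallel axis theorem gives I = 0.038353 + (0.324)(3.778)² = 4.6629 kg m².
Total I = 2.0489 + 10.555 + 34.253 + 4.6629 = 51.52 kg m².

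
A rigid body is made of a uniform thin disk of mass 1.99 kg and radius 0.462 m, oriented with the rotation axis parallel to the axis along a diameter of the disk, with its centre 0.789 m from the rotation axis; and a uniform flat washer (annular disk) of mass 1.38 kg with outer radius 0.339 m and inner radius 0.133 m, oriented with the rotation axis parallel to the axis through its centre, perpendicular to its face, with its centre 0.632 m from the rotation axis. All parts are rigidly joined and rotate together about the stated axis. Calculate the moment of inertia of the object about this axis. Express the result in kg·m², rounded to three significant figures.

Thin disk: I_cm = (1/4)MR² = (1/4)(1.99)(0.462)² = 0.10619 kg·m²; centre at d = 0.789 m, so I = I_cm + Md² gives I = 0.10619 + (1.99)(0.789)² = 1.345 kg·m².
Annular disk: I_cm = (1/2)M(R²+r²) = (1/2)(1.38)[(0.339)² + (0.133)²] = 0.091501 kg·m²; centre at d = 0.632 m, so I = I_cm + Md² gives I = 0.091501 + (1.38)(0.632)² = 0.64271 kg·m².
Total I = 1.345 + 0.64271 = 1.9877 kg·m².

1.99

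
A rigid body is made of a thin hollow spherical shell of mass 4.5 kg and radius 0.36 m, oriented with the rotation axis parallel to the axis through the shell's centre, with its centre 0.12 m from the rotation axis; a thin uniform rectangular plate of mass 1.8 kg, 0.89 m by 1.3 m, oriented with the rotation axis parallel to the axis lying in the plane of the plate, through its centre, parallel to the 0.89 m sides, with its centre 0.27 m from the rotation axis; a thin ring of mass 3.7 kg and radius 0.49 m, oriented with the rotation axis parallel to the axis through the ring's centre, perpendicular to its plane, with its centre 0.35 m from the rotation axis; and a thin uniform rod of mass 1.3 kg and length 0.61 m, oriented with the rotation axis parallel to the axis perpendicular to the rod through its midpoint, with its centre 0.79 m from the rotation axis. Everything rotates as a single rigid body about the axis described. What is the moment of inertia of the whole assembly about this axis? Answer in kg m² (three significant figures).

3.03

Spherical shell: I_cm = (2/3)MR² = (2/3)(4.5)(0.36)² = 0.3888 kg m²; centre at d = 0.12 m, so I = I_cm + Md² gives I = 0.3888 + (4.5)(0.12)² = 0.4536 kg m².
Rectangular plate: I_cm = (1/12)Mb² = (1/12)(1.8)(1.3)² = 0.2535 kg m²; centre at d = 0.27 m, so I = I_cm + Md² gives I = 0.2535 + (1.8)(0.27)² = 0.38472 kg m².
Thin ring: I_cm = MR² = (3.7)(0.49)² = 0.88837 kg m²; centre at d = 0.35 m, so I = I_cm + Md² gives I = 0.88837 + (3.7)(0.35)² = 1.3416 kg m².
Thin rod: I_cm = (1/12)ML² = (1/12)(1.3)(0.61)² = 0.040311 kg m²; centre at d = 0.79 m, so I = I_cm + Md² gives I = 0.040311 + (1.3)(0.79)² = 0.85164 kg m².
Total I = 0.4536 + 0.38472 + 1.3416 + 0.85164 = 3.0316 kg m².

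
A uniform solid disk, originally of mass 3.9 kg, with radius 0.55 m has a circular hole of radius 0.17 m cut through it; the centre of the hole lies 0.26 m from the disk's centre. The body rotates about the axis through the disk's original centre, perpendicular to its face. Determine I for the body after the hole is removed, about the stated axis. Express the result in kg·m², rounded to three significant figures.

0.559

Unpierced body about its centre: I₀ = (1/2)MR² = (1/2)(3.9)(0.55)² = 0.58988 kg·m².
The removed disk has mass m = M·(r/R)² = (3.9)(0.17/0.55)² = 0.3726 kg (same uniform areal density).
Its moment of inertia about the rotation axis (parallel-axis theorem): I_hole = (1/2)mr² + md² = (1/2)(0.3726)(0.17)² + (0.3726)(0.26)² = 0.030571 kg·m².
Treating the hole as negative mass, I = I₀ − I_hole = 0.58988 − 0.030571 = 0.5593 kg·m².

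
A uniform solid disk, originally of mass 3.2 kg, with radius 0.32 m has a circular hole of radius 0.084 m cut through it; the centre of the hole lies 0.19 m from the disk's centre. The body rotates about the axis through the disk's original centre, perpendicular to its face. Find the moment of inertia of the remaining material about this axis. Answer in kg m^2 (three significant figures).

Unpierced body about its centre: I₀ = (1/2)MR² = (1/2)(3.2)(0.32)² = 0.16384 kg m^2.
The removed disk has mass m = M·(r/R)² = (3.2)(0.084/0.32)² = 0.2205 kg (same uniform areal density).
Its moment of inertia about the rotation axis (parallel-axis theorem): I_hole = (1/2)mr² + md² = (1/2)(0.2205)(0.084)² + (0.2205)(0.19)² = 0.008738 kg m^2.
Treating the hole as negative mass, I = I₀ − I_hole = 0.16384 − 0.008738 = 0.1551 kg m^2.

0.155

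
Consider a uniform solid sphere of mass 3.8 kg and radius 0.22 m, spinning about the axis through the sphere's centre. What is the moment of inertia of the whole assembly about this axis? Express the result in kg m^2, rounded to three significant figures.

0.0736

I_cm = (2/5)MR² = (2/5)(3.8)(0.22)² = 0.073568 kg m^2; axis through the centre, so I = 0.073568 kg m^2.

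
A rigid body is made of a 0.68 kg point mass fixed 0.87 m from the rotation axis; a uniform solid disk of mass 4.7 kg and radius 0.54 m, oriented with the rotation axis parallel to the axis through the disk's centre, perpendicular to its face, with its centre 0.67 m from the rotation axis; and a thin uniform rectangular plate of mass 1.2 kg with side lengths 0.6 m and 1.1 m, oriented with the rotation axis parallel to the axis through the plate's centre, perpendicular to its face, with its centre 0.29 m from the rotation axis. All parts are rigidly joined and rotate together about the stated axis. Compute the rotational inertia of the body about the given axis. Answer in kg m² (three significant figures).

3.57

Point mass: I_cm = 0; centre at d = 0.87 m, so the parallel axis theorem gives I = 0 + (0.68)(0.87)² = 0.51469 kg m².
Solid disk: I_cm = (1/2)MR² = (1/2)(4.7)(0.54)² = 0.68526 kg m²; centre at d = 0.67 m, so the parallel axis theorem gives I = 0.68526 + (4.7)(0.67)² = 2.7951 kg m².
Rectangular plate: I_cm = (1/12)M(a²+b²) = (1/12)(1.2)[(0.6)² + (1.1)²] = 0.157 kg m²; centre at d = 0.29 m, so the parallel axis theorem gives I = 0.157 + (1.2)(0.29)² = 0.25792 kg m².
Total I = 0.51469 + 2.7951 + 0.25792 = 3.5677 kg m².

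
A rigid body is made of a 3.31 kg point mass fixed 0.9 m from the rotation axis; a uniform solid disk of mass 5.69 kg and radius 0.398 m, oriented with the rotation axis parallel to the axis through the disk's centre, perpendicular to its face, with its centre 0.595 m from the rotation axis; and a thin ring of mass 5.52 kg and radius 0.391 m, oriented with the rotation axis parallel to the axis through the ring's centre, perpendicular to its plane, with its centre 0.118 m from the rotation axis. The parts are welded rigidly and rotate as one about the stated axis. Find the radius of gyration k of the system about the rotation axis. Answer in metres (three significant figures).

0.646

Point mass: I_cm = 0; centre at d = 0.9 m, so I = I_cm + Md² gives I = 0 + (3.31)(0.9)² = 2.6811 kg m².
Solid disk: I_cm = (1/2)MR² = (1/2)(5.69)(0.398)² = 0.45066 kg m²; centre at d = 0.595 m, so I = I_cm + Md² gives I = 0.45066 + (5.69)(0.595)² = 2.4651 kg m².
Thin ring: I_cm = MR² = (5.52)(0.391)² = 0.8439 kg m²; centre at d = 0.118 m, so I = I_cm + Md² gives I = 0.8439 + (5.52)(0.118)² = 0.92076 kg m².
Total I = 6.0669 kg m²; total mass M = 14.52 kg.
k = √(I/M) = √(6.0669/14.52) = 0.6464 m.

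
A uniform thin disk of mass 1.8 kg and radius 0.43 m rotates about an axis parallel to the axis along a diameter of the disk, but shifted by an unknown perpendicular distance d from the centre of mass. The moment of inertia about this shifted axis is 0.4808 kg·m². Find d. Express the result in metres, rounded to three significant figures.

0.470

About the centre-of-mass axis, I_cm = (1/4)MR² = (1/4)(1.8)(0.43)² = 0.083205 kg·m².
Parallel axis theorem: I = I_cm + Md², so Md² = 0.4808 − 0.083205 = 0.3976 kg·m².
d = √(0.3976 / 1.8) = 0.46999 m.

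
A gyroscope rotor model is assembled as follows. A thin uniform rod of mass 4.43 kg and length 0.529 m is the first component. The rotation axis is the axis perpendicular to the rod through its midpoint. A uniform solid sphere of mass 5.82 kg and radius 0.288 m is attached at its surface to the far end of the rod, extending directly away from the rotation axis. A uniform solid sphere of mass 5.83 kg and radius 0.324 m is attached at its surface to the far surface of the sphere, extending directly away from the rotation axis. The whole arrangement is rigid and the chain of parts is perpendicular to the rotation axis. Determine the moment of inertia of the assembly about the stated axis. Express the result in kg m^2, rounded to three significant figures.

10.2

Thin rod: I_cm = (1/12)ML² = (1/12)(4.43)(0.529)² = 0.10331 kg m^2; axis through the centre, so I = 0.10331 kg m^2.
Solid sphere: I_cm = (2/5)MR² = (2/5)(5.82)(0.288)² = 0.19309 kg m^2; centre at d = 0.2645 + 0.288 = 0.5525 m, so I = I_cm + Md² gives I = 0.19309 + (5.82)(0.5525)² = 1.9697 kg m^2.
Solid sphere: I_cm = (2/5)MR² = (2/5)(5.83)(0.324)² = 0.2448 kg m^2; centre at d = 0.2645 + 0.288 + 0.288 + 0.324 = 1.1645 m, so I = I_cm + Md² gives I = 0.2448 + (5.83)(1.1645)² = 8.1506 kg m^2.
Total I = 0.10331 + 1.9697 + 8.1506 = 10.224 kg m^2.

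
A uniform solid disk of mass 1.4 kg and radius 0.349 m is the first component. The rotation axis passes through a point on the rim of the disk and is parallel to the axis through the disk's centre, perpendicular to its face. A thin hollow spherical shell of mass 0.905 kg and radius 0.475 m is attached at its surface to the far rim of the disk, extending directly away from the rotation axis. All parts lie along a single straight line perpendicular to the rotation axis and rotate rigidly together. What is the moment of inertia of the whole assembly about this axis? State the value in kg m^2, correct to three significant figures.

1.64

Solid disk: I_cm = (1/2)MR² = (1/2)(1.4)(0.349)² = 0.085261 kg m^2; centre at d = 0.349 m, so the parallel axis theorem gives I = 0.085261 + (1.4)(0.349)² = 0.25578 kg m^2.
Spherical shell: I_cm = (2/3)MR² = (2/3)(0.905)(0.475)² = 0.13613 kg m^2; centre at d = 0.349 + 0.349 + 0.475 = 1.173 m, so the parallel axis theorem gives I = 0.13613 + (0.905)(1.173)² = 1.3813 kg m^2.
Total I = 0.25578 + 1.3813 = 1.6371 kg m^2.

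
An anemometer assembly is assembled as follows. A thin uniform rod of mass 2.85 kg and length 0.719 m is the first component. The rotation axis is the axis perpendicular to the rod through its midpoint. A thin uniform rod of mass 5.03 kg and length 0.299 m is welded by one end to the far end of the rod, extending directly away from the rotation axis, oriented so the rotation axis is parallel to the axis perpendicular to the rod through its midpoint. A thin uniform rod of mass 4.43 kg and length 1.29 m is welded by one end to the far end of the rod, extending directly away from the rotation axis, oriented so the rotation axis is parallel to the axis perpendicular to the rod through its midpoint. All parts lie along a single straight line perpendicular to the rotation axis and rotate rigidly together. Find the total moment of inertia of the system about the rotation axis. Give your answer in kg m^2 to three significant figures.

9.60

Thin rod: I_cm = (1/12)ML² = (1/12)(2.85)(0.719)² = 0.12278 kg m^2; axis through the centre, so I = 0.12278 kg m^2.
Thin rod: I_cm = (1/12)ML² = (1/12)(5.03)(0.299)² = 0.037474 kg m^2; centre at d = 0.3595 + 0.1495 = 0.509 m, so the parallel axis theorem gives I = 0.037474 + (5.03)(0.509)² = 1.3407 kg m^2.
Thin rod: I_cm = (1/12)ML² = (1/12)(4.43)(1.29)² = 0.61433 kg m^2; centre at d = 0.3595 + 0.1495 + 0.1495 + 0.645 = 1.3035 m, so the parallel axis theorem gives I = 0.61433 + (4.43)(1.3035)² = 8.1414 kg m^2.
Total I = 0.12278 + 1.3407 + 8.1414 = 9.6048 kg m^2.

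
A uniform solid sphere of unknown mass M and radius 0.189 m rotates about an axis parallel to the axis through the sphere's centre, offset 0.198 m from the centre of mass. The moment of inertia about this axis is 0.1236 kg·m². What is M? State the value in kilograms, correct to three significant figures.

2.31

I = I_cm + Md² = (2/5)MR² + Md² = M·[0.4·(0.189)² + (0.198)²] = M·0.053492.
So M = 0.1236 / 0.053492 = 2.3106 kg.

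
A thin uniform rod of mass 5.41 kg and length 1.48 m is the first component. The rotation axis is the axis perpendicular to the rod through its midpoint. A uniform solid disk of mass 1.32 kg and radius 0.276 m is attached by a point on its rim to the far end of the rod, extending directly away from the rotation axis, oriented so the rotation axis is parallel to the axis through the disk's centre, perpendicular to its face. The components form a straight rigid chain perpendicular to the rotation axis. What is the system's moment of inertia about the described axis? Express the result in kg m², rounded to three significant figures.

2.40

Thin rod: I_cm = (1/12)ML² = (1/12)(5.41)(1.48)² = 0.98751 kg m²; axis through the centre, so I = 0.98751 kg m².
Solid disk: I_cm = (1/2)MR² = (1/2)(1.32)(0.276)² = 0.050276 kg m²; centre at d = 0.74 + 0.276 = 1.016 m, so I = I_cm + Md² gives I = 0.050276 + (1.32)(1.016)² = 1.4129 kg m².
Total I = 0.98751 + 1.4129 = 2.4004 kg m².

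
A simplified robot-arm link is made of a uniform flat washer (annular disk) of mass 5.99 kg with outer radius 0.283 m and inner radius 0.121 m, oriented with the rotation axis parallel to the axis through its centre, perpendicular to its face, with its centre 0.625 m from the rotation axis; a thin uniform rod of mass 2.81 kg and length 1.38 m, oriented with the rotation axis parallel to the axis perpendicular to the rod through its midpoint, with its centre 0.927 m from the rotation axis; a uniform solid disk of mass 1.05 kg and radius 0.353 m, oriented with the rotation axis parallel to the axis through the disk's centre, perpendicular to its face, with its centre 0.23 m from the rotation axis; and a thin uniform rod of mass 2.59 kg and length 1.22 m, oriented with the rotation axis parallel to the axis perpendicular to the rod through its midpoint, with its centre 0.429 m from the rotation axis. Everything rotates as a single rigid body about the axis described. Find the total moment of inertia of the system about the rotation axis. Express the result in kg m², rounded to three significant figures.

6.40

Annular disk: I_cm = (1/2)M(R²+r²) = (1/2)(5.99)[(0.283)² + (0.121)²] = 0.28372 kg m²; centre at d = 0.625 m, so I = I_cm + Md² gives I = 0.28372 + (5.99)(0.625)² = 2.6236 kg m².
Thin rod: I_cm = (1/12)ML² = (1/12)(2.81)(1.38)² = 0.44595 kg m²; centre at d = 0.927 m, so I = I_cm + Md² gives I = 0.44595 + (2.81)(0.927)² = 2.8607 kg m².
Solid disk: I_cm = (1/2)MR² = (1/2)(1.05)(0.353)² = 0.06542 kg m²; centre at d = 0.23 m, so I = I_cm + Md² gives I = 0.06542 + (1.05)(0.23)² = 0.12096 kg m².
Thin rod: I_cm = (1/12)ML² = (1/12)(2.59)(1.22)² = 0.32125 kg m²; centre at d = 0.429 m, so I = I_cm + Md² gives I = 0.32125 + (2.59)(0.429)² = 0.79791 kg m².
Total I = 2.6236 + 2.8607 + 0.12096 + 0.79791 = 6.4031 kg m².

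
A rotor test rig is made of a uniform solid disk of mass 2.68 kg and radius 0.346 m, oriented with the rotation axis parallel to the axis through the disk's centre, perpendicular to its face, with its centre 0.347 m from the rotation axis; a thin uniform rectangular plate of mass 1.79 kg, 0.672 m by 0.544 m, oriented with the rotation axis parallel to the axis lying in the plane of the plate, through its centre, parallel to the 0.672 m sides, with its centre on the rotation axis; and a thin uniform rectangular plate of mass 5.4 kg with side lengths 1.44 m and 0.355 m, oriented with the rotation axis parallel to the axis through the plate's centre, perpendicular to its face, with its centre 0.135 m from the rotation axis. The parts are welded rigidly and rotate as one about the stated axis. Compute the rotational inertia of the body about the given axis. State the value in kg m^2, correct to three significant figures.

1.62

Solid disk: I_cm = (1/2)MR² = (1/2)(2.68)(0.346)² = 0.16042 kg m^2; centre at d = 0.347 m, so the parallel axis theorem gives I = 0.16042 + (2.68)(0.347)² = 0.48312 kg m^2.
Rectangular plate: I_cm = (1/12)Mb² = (1/12)(1.79)(0.544)² = 0.044144 kg m^2; axis through the centre, so I = 0.044144 kg m^2.
Rectangular plate: I_cm = (1/12)M(a²+b²) = (1/12)(5.4)[(1.44)² + (0.355)²] = 0.98983 kg m^2; centre at d = 0.135 m, so the parallel axis theorem gives I = 0.98983 + (5.4)(0.135)² = 1.0882 kg m^2.
Total I = 0.48312 + 0.044144 + 1.0882 = 1.6155 kg m^2.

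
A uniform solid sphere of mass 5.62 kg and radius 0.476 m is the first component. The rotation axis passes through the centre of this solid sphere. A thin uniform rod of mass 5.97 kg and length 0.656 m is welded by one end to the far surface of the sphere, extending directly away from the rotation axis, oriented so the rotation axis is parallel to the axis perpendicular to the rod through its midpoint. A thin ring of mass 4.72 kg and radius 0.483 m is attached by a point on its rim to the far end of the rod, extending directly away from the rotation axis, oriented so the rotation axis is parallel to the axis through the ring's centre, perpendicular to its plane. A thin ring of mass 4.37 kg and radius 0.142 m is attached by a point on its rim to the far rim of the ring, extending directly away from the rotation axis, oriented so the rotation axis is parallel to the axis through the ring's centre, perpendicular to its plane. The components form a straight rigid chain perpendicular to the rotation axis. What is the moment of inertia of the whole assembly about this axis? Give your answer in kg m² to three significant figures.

40.0

Solid sphere: I_cm = (2/5)MR² = (2/5)(5.62)(0.476)² = 0.50934 kg m²; axis through the centre, so I = 0.50934 kg m².
Thin rod: I_cm = (1/12)ML² = (1/12)(5.97)(0.656)² = 0.21409 kg m²; centre at d = 0.476 + 0.328 = 0.804 m, so I = I_cm + Md² gives I = 0.21409 + (5.97)(0.804)² = 4.0732 kg m².
Thin ring: I_cm = MR² = (4.72)(0.483)² = 1.1011 kg m²; centre at d = 0.476 + 0.328 + 0.328 + 0.483 = 1.615 m, so I = I_cm + Md² gives I = 1.1011 + (4.72)(1.615)² = 13.412 kg m².
Thin ring: I_cm = MR² = (4.37)(0.142)² = 0.088117 kg m²; centre at d = 0.476 + 0.328 + 0.328 + 0.483 + 0.483 + 0.142 = 2.24 m, so I = I_cm + Md² gives I = 0.088117 + (4.37)(2.24)² = 22.015 kg m².
Total I = 0.50934 + 4.0732 + 13.412 + 22.015 = 40.01 kg m².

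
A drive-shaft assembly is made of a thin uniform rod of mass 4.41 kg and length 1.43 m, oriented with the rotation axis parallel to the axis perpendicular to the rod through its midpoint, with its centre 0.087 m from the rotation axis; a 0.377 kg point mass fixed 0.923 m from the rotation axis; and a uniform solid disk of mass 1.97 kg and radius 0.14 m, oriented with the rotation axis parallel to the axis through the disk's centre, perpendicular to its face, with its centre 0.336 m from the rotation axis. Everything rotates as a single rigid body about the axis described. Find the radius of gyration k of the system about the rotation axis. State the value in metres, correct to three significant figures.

0.447

Thin rod: I_cm = (1/12)ML² = (1/12)(4.41)(1.43)² = 0.7515 kg·m²; centre at d = 0.087 m, so I = I_cm + Md² gives I = 0.7515 + (4.41)(0.087)² = 0.78488 kg·m².
Point mass: I_cm = 0; centre at d = 0.923 m, so I = I_cm + Md² gives I = 0 + (0.377)(0.923)² = 0.32118 kg·m².
Solid disk: I_cm = (1/2)MR² = (1/2)(1.97)(0.14)² = 0.019306 kg·m²; centre at d = 0.336 m, so I = I_cm + Md² gives I = 0.019306 + (1.97)(0.336)² = 0.24171 kg·m².
Total I = 1.3478 kg·m²; total mass M = 6.757 kg.
k = √(I/M) = √(1.3478/6.757) = 0.44661 m.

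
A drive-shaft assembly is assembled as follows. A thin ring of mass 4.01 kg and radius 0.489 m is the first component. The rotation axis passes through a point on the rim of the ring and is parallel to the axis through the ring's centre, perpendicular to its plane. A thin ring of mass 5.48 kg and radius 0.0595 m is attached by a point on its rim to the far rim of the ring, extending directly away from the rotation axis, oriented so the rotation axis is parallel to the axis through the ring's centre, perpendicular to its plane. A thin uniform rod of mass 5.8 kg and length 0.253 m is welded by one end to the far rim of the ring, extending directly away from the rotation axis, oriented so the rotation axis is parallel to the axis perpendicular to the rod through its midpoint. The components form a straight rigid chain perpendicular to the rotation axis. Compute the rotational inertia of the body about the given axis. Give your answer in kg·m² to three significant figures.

16.5

Thin ring: I_cm = MR² = (4.01)(0.489)² = 0.95888 kg·m²; centre at d = 0.489 m, so the parallel axis theorem gives I = 0.95888 + (4.01)(0.489)² = 1.9178 kg·m².
Thin ring: I_cm = MR² = (5.48)(0.0595)² = 0.019401 kg·m²; centre at d = 0.489 + 0.489 + 0.0595 = 1.0375 m, so the parallel axis theorem gives I = 0.019401 + (5.48)(1.0375)² = 5.9181 kg·m².
Thin rod: I_cm = (1/12)ML² = (1/12)(5.8)(0.253)² = 0.030938 kg·m²; centre at d = 0.489 + 0.489 + 0.0595 + 0.0595 + 0.1265 = 1.2235 m, so the parallel axis theorem gives I = 0.030938 + (5.8)(1.2235)² = 8.7133 kg·m².
Total I = 1.9178 + 5.9181 + 8.7133 = 16.549 kg·m².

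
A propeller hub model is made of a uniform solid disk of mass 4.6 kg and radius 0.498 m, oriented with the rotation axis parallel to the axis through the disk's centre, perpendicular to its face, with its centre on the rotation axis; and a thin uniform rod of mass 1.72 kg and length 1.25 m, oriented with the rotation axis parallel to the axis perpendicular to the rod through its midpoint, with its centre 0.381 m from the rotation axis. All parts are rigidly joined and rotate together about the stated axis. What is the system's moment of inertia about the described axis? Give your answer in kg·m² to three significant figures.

1.04

Solid disk: I_cm = (1/2)MR² = (1/2)(4.6)(0.498)² = 0.57041 kg·m²; axis through the centre, so I = 0.57041 kg·m².
Thin rod: I_cm = (1/12)ML² = (1/12)(1.72)(1.25)² = 0.22396 kg·m²; centre at d = 0.381 m, so I = I_cm + Md² gives I = 0.22396 + (1.72)(0.381)² = 0.47364 kg·m².
Total I = 0.57041 + 0.47364 = 1.044 kg·m².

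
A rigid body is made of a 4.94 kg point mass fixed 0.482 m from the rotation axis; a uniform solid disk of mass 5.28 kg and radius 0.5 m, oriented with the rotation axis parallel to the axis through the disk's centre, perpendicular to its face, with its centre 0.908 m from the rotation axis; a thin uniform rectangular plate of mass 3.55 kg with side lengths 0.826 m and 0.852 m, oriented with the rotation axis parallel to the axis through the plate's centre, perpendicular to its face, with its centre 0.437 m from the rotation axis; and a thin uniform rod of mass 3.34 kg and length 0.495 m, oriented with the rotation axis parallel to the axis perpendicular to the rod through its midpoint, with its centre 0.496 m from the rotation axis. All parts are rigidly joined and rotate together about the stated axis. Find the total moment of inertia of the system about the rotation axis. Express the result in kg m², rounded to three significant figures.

8.15

Point mass: I_cm = 0; centre at d = 0.482 m, so I = I_cm + Md² gives I = 0 + (4.94)(0.482)² = 1.1477 kg m².
Solid disk: I_cm = (1/2)MR² = (1/2)(5.28)(0.5)² = 0.66 kg m²; centre at d = 0.908 m, so I = I_cm + Md² gives I = 0.66 + (5.28)(0.908)² = 5.0132 kg m².
Rectangular plate: I_cm = (1/12)M(a²+b²) = (1/12)(3.55)[(0.826)² + (0.852)²] = 0.41659 kg m²; centre at d = 0.437 m, so I = I_cm + Md² gives I = 0.41659 + (3.55)(0.437)² = 1.0945 kg m².
Thin rod: I_cm = (1/12)ML² = (1/12)(3.34)(0.495)² = 0.068199 kg m²; centre at d = 0.496 m, so I = I_cm + Md² gives I = 0.068199 + (3.34)(0.496)² = 0.88989 kg m².
Total I = 1.1477 + 5.0132 + 1.0945 + 0.88989 = 8.1453 kg m².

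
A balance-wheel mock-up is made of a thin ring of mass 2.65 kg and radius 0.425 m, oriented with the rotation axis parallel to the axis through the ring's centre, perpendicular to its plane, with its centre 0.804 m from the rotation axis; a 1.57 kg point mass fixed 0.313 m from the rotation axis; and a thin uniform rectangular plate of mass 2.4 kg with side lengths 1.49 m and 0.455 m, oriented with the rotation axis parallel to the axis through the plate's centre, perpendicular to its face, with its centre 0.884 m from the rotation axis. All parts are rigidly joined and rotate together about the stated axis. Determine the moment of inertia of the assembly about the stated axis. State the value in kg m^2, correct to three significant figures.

Thin ring: I_cm = MR² = (2.65)(0.425)² = 0.47866 kg m^2; centre at d = 0.804 m, so the parallel axis theorem gives I = 0.47866 + (2.65)(0.804)² = 2.1917 kg m^2.
Point mass: I_cm = 0; centre at d = 0.313 m, so the parallel axis theorem gives I = 0 + (1.57)(0.313)² = 0.15381 kg m^2.
Rectangular plate: I_cm = (1/12)M(a²+b²) = (1/12)(2.4)[(1.49)² + (0.455)²] = 0.48542 kg m^2; centre at d = 0.884 m, so the parallel axis theorem gives I = 0.48542 + (2.4)(0.884)² = 2.3609 kg m^2.
Total I = 2.1917 + 0.15381 + 2.3609 = 4.7064 kg m^2.

4.71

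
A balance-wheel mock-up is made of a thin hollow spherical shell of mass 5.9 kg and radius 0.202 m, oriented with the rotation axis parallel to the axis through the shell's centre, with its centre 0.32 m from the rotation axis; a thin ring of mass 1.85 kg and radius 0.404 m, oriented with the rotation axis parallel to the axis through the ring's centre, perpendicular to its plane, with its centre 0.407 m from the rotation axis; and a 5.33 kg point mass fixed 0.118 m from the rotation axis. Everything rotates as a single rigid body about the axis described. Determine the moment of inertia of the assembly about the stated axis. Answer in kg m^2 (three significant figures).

1.45

Spherical shell: I_cm = (2/3)MR² = (2/3)(5.9)(0.202)² = 0.1605 kg m^2; centre at d = 0.32 m, so the parallel axis theorem gives I = 0.1605 + (5.9)(0.32)² = 0.76466 kg m^2.
Thin ring: I_cm = MR² = (1.85)(0.404)² = 0.30195 kg m^2; centre at d = 0.407 m, so the parallel axis theorem gives I = 0.30195 + (1.85)(0.407)² = 0.6084 kg m^2.
Point mass: I_cm = 0; centre at d = 0.118 m, so the parallel axis theorem gives I = 0 + (5.33)(0.118)² = 0.074215 kg m^2.
Total I = 0.76466 + 0.6084 + 0.074215 = 1.4473 kg m^2.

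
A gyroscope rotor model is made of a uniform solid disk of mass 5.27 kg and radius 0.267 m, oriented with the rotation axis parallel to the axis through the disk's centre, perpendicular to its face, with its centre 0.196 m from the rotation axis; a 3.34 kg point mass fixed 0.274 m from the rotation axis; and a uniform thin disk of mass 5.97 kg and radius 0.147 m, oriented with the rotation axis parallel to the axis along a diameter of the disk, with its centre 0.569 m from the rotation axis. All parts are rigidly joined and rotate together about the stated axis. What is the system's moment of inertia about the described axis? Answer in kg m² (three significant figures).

Solid disk: I_cm = (1/2)MR² = (1/2)(5.27)(0.267)² = 0.18785 kg m²; centre at d = 0.196 m, so the parallel axis theorem gives I = 0.18785 + (5.27)(0.196)² = 0.3903 kg m².
Point mass: I_cm = 0; centre at d = 0.274 m, so the parallel axis theorem gives I = 0 + (3.34)(0.274)² = 0.25075 kg m².
Thin disk: I_cm = (1/4)MR² = (1/4)(5.97)(0.147)² = 0.032251 kg m²; centre at d = 0.569 m, so the parallel axis theorem gives I = 0.032251 + (5.97)(0.569)² = 1.9651 kg m².
Total I = 0.3903 + 0.25075 + 1.9651 = 2.6062 kg m².

2.61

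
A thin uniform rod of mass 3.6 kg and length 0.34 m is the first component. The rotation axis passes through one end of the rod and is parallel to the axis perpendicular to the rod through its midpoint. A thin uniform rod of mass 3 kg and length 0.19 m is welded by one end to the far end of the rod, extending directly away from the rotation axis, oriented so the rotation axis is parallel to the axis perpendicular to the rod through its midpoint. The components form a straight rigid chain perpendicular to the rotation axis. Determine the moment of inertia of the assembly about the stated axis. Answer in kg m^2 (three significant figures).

0.715

Thin rod: I_cm = (1/12)ML² = (1/12)(3.6)(0.34)² = 0.03468 kg m^2; centre at d = 0.17 m, so the parallel axis theorem gives I = 0.03468 + (3.6)(0.17)² = 0.13872 kg m^2.
Thin rod: I_cm = (1/12)ML² = (1/12)(3)(0.19)² = 0.009025 kg m^2; centre at d = 0.17 + 0.17 + 0.095 = 0.435 m, so the parallel axis theorem gives I = 0.009025 + (3)(0.435)² = 0.5767 kg m^2.
Total I = 0.13872 + 0.5767 = 0.71542 kg m^2.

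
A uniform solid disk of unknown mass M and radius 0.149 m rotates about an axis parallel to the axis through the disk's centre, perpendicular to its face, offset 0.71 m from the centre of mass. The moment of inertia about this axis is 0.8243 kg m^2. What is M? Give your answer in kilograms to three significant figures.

1.60

I = I_cm + Md² = (1/2)MR² + Md² = M·[0.5·(0.149)² + (0.71)²] = M·0.5152.
So M = 0.8243 / 0.5152 = 1.6 kg.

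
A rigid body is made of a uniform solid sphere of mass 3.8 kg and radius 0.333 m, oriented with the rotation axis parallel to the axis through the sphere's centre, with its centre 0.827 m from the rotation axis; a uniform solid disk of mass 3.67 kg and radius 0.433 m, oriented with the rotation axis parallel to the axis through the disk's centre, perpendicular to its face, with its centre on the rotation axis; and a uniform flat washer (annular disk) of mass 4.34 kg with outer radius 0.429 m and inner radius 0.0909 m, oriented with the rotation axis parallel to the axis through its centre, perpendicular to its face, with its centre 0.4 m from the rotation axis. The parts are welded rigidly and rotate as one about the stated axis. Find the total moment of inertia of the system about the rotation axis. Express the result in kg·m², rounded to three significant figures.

4.22

Solid sphere: I_cm = (2/5)MR² = (2/5)(3.8)(0.333)² = 0.16855 kg·m²; centre at d = 0.827 m, so I = I_cm + Md² gives I = 0.16855 + (3.8)(0.827)² = 2.7675 kg·m².
Solid disk: I_cm = (1/2)MR² = (1/2)(3.67)(0.433)² = 0.34404 kg·m²; axis through the centre, so I = 0.34404 kg·m².
Annular disk: I_cm = (1/2)M(R²+r²) = (1/2)(4.34)[(0.429)² + (0.0909)²] = 0.4173 kg·m²; centre at d = 0.4 m, so I = I_cm + Md² gives I = 0.4173 + (4.34)(0.4)² = 1.1117 kg·m².
Total I = 2.7675 + 0.34404 + 1.1117 = 4.2232 kg·m².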